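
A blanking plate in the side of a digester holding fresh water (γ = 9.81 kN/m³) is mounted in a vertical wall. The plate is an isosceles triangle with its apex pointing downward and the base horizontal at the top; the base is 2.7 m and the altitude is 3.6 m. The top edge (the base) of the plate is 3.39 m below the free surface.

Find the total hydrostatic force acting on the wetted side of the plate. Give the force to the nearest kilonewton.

γ = 9.81 kN/m³.
With the apex down, the centroid sits h/3 = 3.6/3 = 1.2 m below the base (the top edge), so the centroid depth is h_c = 3.39 + 1.2 = 4.59 m.
A = ½ × 2.7 × 3.6 = 4.86 m².
Resultant F = γ·h_c·A = 9.81 × 4.59 × 4.86 = 218.836 kN.

F ≈ 219 kN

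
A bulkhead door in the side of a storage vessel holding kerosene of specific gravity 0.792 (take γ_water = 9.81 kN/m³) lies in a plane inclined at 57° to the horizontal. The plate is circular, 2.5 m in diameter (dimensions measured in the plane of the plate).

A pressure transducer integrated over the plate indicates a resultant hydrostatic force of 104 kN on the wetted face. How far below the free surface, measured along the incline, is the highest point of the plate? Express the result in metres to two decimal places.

y_top ≈ 2.00 m

γ = 0.792 × 9.81 = 7.76952 kN/m³.
A = π(1.25)² = 4.90874 m².
From F = γ·h_c·A, the centroid depth is h_c = 104/(7.76952 × 4.90874) = 2.7269 m.
Let θ = 57° be the plate's angle to the horizontal; measure y along the incline from where the plane meets the free surface. Vertical depth h = y·sinθ with sinθ = 0.838671.
Along the incline, y_c = h_c/sinθ = 2.7269/0.838671 = 3.25145 m.
The centroid is at the centre, 1.25 m below the top of the plate, so the highest point sits at y_top = 3.25145 − 1.25 = 2.00145 m along the incline.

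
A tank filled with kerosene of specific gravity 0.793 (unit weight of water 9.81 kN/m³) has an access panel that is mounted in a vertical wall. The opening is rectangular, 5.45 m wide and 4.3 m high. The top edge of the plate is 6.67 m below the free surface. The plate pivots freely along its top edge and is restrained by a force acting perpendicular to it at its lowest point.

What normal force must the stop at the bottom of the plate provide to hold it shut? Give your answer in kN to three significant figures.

γ = 0.793 × 9.81 = 7.77933 kN/m³.
The centroid lies 4.3/2 = 2.15 m below the top edge, so the centroid depth is h_c = 6.67 + 2.15 = 8.82 m.
A = 5.45 × 4.3 = 23.435 m².
Resultant F = γ·h_c·A = 7.77933 × 8.82 × 23.435 = 1607.96 kN.
I_c = b·h³/12 = 5.45 × 4.3³/12 = 36.1094 m⁴.
Centre of pressure: y_p = y_c + I_c/(y_c·A) = 8.82 + 36.1094/(8.82 × 23.435) = 8.82 + 0.174698 = 8.9947 m along the plane.
The resultant acts 2.15 + 0.174698 = 2.3247 m (along the plate) below the hinge at the top edge, so the moment about the hinge is M = F × 2.3247 = 1607.96 × 2.3247 = 3738.02 kN·m.
A normal force at the bottom, 4.3 m from the hinge, must supply this moment: P = 3738.02/4.3 = 869.307 kN.

P ≈ 869 kN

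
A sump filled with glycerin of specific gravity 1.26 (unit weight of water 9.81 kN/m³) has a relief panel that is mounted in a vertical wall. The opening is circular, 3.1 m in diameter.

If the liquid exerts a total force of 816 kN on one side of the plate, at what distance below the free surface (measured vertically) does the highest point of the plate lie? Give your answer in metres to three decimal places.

γ = 1.26 × 9.81 = 12.3606 kN/m³.
A = π(1.55)² = 7.54768 m².
From F = γ·h_c·A, the centroid depth is h_c = 816/(12.3606 × 7.54768) = 8.74656 m.
The centroid is at the centre, 1.55 m below the top of the plate, so the highest point sits at h_top = 8.74656 − 1.55 = 7.19656 m below the surface.

d_top ≈ 7.197 m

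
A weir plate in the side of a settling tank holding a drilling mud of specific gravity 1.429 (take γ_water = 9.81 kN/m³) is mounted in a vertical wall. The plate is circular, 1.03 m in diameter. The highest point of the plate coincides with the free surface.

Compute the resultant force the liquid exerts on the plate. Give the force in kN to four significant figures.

γ = 1.429 × 9.81 = 14.01849 kN/m³.
The centroid is at the centre, 0.515 m below the top of the plate, so the centroid depth is h_c = 0.515 m.
A = π(0.515)² = 0.833229 m².
Resultant F = γ·h_c·A = 14.01849 × 0.515 × 0.833229 = 6.01552 kN.

F ≈ 6.016 kN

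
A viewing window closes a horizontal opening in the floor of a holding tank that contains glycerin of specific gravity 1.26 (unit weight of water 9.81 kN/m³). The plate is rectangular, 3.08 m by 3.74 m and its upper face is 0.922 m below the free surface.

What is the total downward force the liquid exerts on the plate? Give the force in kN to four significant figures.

γ = 1.26 × 9.81 = 12.3606 kN/m³.
The plate is horizontal, so pressure is uniform at p = γ·h = 12.3606 × 0.922 = 11.3965 kN/m².
A = 3.08 × 3.74 = 11.5192 m².
F = p·A = 11.3965 × 11.5192 = 131.279 kN.

F ≈ 131.3 kN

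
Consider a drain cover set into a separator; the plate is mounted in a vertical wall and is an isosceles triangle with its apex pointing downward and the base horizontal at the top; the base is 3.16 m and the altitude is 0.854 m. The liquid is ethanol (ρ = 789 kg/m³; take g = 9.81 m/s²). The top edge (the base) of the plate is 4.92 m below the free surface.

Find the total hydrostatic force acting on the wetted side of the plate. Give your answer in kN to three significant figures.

γ = ρg = 789 × 9.81 / 1000 = 7.74009 kN/m³.
With the apex down, the centroid sits h/3 = 0.854/3 = 0.284667 m below the base (the top edge), so the centroid depth is h_c = 4.92 + 0.284667 = 5.20467 m.
A = ½ × 3.16 × 0.854 = 1.34932 m².
Resultant F = γ·h_c·A = 7.74009 × 5.20467 × 1.34932 = 54.3568 kN.

F ≈ 54.4 kN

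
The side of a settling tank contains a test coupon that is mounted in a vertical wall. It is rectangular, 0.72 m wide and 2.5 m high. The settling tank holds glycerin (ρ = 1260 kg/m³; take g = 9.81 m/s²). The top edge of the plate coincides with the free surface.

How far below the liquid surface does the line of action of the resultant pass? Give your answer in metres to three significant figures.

h_p = 1.67 m

γ = ρg = 1260 × 9.81 / 1000 = 12.3606 kN/m³.
The centroid lies 2.5/2 = 1.25 m below the top edge, so the centroid depth is h_c = 1.25 m.
A = 0.72 × 2.5 = 1.8 m².
Resultant F = γ·h_c·A = 12.3606 × 1.25 × 1.8 = 27.8114 kN.
I_c = b·h³/12 = 0.72 × 2.5³/12 = 0.9375 m⁴.
Centre of pressure: y_p = y_c + I_c/(y_c·A) = 1.25 + 0.9375/(1.25 × 1.8) = 1.25 + 0.416667 = 1.66667 m along the plane.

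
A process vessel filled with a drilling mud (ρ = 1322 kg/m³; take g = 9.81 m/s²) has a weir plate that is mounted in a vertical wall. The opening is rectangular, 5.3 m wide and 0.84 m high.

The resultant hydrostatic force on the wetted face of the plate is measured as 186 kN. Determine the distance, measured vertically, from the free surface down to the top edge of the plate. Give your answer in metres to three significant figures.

d_top ≈ 2.80 m

γ = ρg = 1322 × 9.81 / 1000 = 12.96882 kN/m³.
A = 5.3 × 0.84 = 4.452 m².
From F = γ·h_c·A, the centroid depth is h_c = 186/(12.96882 × 4.452) = 3.22149 m.
The centroid lies 0.84/2 = 0.42 m below the top edge, so the top edge sits at h_top = 3.22149 − 0.42 = 2.80149 m below the surface.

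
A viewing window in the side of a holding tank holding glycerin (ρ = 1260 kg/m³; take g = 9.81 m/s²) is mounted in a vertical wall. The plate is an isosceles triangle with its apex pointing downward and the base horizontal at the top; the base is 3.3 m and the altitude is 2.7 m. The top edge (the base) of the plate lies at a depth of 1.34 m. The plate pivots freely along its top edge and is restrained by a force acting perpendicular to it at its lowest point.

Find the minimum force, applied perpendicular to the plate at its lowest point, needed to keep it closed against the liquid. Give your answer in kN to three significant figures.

P ≈ 49.4 kN

γ = ρg = 1260 × 9.81 / 1000 = 12.3606 kN/m³.
With the apex down, the centroid sits h/3 = 2.7/3 = 0.9 m below the base (the top edge), so the centroid depth is h_c = 1.34 + 0.9 = 2.24 m.
A = ½ × 3.3 × 2.7 = 4.455 m².
Resultant F = γ·h_c·A = 12.3606 × 2.24 × 4.455 = 123.349 kN.
I_c = b·h³/36 = 3.3 × 2.7³/36 = 1.80428 m⁴.
Centre of pressure: y_p = y_c + I_c/(y_c·A) = 2.24 + 1.80428/(2.24 × 4.455) = 2.24 + 0.180804 = 2.4208 m along the plane.
The resultant acts 0.9 + 0.180804 = 1.0808 m (along the plate) below the hinge at the top edge, so the moment about the hinge is M = F × 1.0808 = 123.349 × 1.0808 = 133.316 kN·m.
A normal force at the bottom, 2.7 m from the hinge, must supply this moment: P = 133.316/2.7 = 49.3763 kN.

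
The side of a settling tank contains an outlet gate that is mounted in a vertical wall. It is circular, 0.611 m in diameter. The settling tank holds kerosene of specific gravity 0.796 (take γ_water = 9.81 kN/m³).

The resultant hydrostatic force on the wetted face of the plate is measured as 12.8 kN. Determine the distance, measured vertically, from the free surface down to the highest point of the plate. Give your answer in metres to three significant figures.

d_top ≈ 5.29 m

γ = 0.796 × 9.81 = 7.80876 kN/m³.
A = π(0.3055)² = 0.293206 m².
From F = γ·h_c·A, the centroid depth is h_c = 12.8/(7.80876 × 0.293206) = 5.59056 m.
The centroid is at the centre, 0.3055 m below the top of the plate, so the highest point sits at h_top = 5.59056 − 0.3055 = 5.28506 m below the surface.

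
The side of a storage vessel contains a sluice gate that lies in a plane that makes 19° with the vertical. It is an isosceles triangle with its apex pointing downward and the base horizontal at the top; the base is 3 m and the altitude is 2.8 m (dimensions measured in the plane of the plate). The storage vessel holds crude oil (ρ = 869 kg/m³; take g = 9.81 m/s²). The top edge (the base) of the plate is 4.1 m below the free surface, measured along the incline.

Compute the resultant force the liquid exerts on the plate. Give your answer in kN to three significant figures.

γ = ρg = 869 × 9.81 / 1000 = 8.52489 kN/m³.
The plate makes 19° with the vertical, i.e. θ = 90° − 19° = 71° to the horizontal. Measuring y along the incline from the free-surface line, vertical depth h = y·sinθ with sinθ = 0.945519.
With the apex down, the centroid sits h/3 = 2.8/3 = 0.933333 m below the base (the top edge), so y_c = 4.1 + 0.933333 = 5.03333 m and h_c = 5.03333 × 0.945519 = 4.75911 m.
A = ½ × 3 × 2.8 = 4.2 m².
Resultant F = γ·h_c·A = 8.52489 × 4.75911 × 4.2 = 170.398 kN.

F ≈ 170 kN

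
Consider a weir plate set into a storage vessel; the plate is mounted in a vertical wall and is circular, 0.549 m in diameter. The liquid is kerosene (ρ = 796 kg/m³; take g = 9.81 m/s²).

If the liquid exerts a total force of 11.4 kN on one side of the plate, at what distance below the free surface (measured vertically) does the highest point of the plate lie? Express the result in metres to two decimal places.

d_top ≈ 5.89 m

γ = ρg = 796 × 9.81 / 1000 = 7.80876 kN/m³.
A = π(0.2745)² = 0.23672 m².
From F = γ·h_c·A, the centroid depth is h_c = 11.4/(7.80876 × 0.23672) = 6.1672 m.
The centroid is at the centre, 0.2745 m below the top of the plate, so the highest point sits at h_top = 6.1672 − 0.2745 = 5.8927 m below the surface.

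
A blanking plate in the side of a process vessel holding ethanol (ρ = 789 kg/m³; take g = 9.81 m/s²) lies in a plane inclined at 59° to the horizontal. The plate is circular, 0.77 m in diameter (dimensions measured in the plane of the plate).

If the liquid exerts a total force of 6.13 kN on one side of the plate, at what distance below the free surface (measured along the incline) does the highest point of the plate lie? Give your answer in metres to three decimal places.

γ = ρg = 789 × 9.81 / 1000 = 7.74009 kN/m³.
A = π(0.385)² = 0.465663 m².
From F = γ·h_c·A, the centroid depth is h_c = 6.13/(7.74009 × 0.465663) = 1.70076 m.
Let θ = 59° be the plate's angle to the horizontal; measure y along the incline from where the plane meets the free surface. Vertical depth h = y·sinθ with sinθ = 0.857167.
Along the incline, y_c = h_c/sinθ = 1.70076/0.857167 = 1.98416 m.
The centroid is at the centre, 0.385 m below the top of the plate, so the highest point sits at y_top = 1.98416 − 0.385 = 1.59916 m along the incline.

y_top ≈ 1.599 m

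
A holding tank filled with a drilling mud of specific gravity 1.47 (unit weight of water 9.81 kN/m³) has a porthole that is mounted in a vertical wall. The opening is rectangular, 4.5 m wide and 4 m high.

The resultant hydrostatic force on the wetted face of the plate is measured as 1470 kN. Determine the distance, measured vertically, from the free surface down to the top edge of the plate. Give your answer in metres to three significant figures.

d_top ≈ 3.66 m

γ = 1.47 × 9.81 = 14.4207 kN/m³.
A = 4.5 × 4 = 18 m².
From F = γ·h_c·A, the centroid depth is h_c = 1470/(14.4207 × 18) = 5.66316 m.
The centroid lies 4/2 = 2 m below the top edge, so the top edge sits at h_top = 5.66316 − 2 = 3.66316 m below the surface.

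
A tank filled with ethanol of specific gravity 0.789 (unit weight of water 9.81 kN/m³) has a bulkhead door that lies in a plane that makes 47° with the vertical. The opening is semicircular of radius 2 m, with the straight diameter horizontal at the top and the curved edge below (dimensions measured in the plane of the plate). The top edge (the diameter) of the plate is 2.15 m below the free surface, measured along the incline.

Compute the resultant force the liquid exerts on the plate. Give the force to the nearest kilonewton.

γ = 0.789 × 9.81 = 7.74009 kN/m³.
The plate makes 47° with the vertical, i.e. θ = 90° − 47° = 43° to the horizontal. Measuring y along the incline from the free-surface line, vertical depth h = y·sinθ with sinθ = 0.681998.
The centroid of a semicircle lies 4r/(3π) = 0.848826 m from the diameter, here below the top edge, so y_c = 2.15 + 0.848826 = 2.99883 m and h_c = 2.99883 × 0.681998 = 2.0452 m.
A = πr²/2 = π × 2²/2 = 6.28319 m².
Resultant F = γ·h_c·A = 7.74009 × 2.0452 × 6.28319 = 99.4631 kN.

F ≈ 99 kN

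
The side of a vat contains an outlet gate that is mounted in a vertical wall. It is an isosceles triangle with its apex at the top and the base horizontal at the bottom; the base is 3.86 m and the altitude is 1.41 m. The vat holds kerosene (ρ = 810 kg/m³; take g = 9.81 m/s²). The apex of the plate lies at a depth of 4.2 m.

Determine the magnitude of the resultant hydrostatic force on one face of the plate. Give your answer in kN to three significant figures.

F ≈ 111 kN

γ = ρg = 810 × 9.81 / 1000 = 7.9461 kN/m³.
With the apex up, the centroid sits 2h/3 = 2 × 1.41/3 = 0.94 m below the apex, so the centroid depth is h_c = 4.2 + 0.94 = 5.14 m.
A = ½ × 3.86 × 1.41 = 2.7213 m².
Resultant F = γ·h_c·A = 7.9461 × 5.14 × 2.7213 = 111.146 kN.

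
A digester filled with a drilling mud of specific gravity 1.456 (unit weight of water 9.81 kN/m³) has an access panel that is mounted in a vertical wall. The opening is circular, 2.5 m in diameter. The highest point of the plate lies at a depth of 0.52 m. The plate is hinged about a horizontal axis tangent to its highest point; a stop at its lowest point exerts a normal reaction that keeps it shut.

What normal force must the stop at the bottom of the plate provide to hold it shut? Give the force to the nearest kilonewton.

P ≈ 73 kN

γ = 1.456 × 9.81 = 14.28336 kN/m³.
The centroid is at the centre, 1.25 m below the top of the plate, so the centroid depth is h_c = 0.52 + 1.25 = 1.77 m.
A = π(1.25)² = 4.90874 m².
Resultant F = γ·h_c·A = 14.28336 × 1.77 × 4.90874 = 124.101 kN.
I_c = πr⁴/4 = π × 1.25⁴/4 = 1.91748 m⁴.
Centre of pressure: y_p = y_c + I_c/(y_c·A) = 1.77 + 1.91748/(1.77 × 4.90874) = 1.77 + 0.220692 = 1.99069 m along the plane.
The resultant acts 1.25 + 0.220692 = 1.47069 m (along the plate) below the hinge at the top edge, so the moment about the hinge is M = F × 1.47069 = 124.101 × 1.47069 = 182.514 kN·m.
A normal force at the bottom, 2.5 m from the hinge, must supply this moment: P = 182.514/2.5 = 73.0056 kN.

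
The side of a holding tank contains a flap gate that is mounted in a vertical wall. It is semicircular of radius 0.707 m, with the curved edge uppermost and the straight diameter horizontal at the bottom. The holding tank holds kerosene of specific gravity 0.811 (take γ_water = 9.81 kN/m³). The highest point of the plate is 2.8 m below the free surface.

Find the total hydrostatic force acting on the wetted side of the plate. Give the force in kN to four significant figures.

F ≈ 20.03 kN

γ = 0.811 × 9.81 = 7.95591 kN/m³.
The centroid lies 4r/(3π) = 0.30006 m above the diameter, so r − 4r/(3π) = 0.707 − 0.30006 = 0.40694 m below the topmost point, so the centroid depth is h_c = 2.8 + 0.40694 = 3.20694 m.
A = πr²/2 = π × 0.707²/2 = 0.785161 m².
Resultant F = γ·h_c·A = 7.95591 × 3.20694 × 0.785161 = 20.0327 kN.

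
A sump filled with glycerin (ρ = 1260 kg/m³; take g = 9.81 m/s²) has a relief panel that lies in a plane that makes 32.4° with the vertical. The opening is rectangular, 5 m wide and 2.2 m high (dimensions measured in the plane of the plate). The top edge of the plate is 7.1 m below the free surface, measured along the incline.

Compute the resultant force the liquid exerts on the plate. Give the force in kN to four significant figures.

γ = ρg = 1260 × 9.81 / 1000 = 12.3606 kN/m³.
The plate makes 32.4° with the vertical, i.e. θ = 90° − 32.4° = 57.6° to the horizontal. Measuring y along the incline from the free-surface line, vertical depth h = y·sinθ with sinθ = 0.844328.
The centroid lies 2.2/2 = 1.1 m below the top edge, so y_c = 7.1 + 1.1 = 8.2 m and h_c = 8.2 × 0.844328 = 6.92349 m.
A = 5 × 2.2 = 11 m².
Resultant F = γ·h_c·A = 12.3606 × 6.92349 × 11 = 941.363 kN.

F ≈ 941.4 kN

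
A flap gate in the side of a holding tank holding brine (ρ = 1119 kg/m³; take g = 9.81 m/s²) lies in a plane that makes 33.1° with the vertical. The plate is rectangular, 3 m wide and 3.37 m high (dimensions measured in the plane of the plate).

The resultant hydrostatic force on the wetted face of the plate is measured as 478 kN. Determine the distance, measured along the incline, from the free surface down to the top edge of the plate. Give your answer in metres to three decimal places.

y_top ≈ 3.456 m

γ = ρg = 1119 × 9.81 / 1000 = 10.97739 kN/m³.
A = 3 × 3.37 = 10.11 m².
From F = γ·h_c·A, the centroid depth is h_c = 478/(10.97739 × 10.11) = 4.30703 m.
The plate makes 33.1° with the vertical, i.e. θ = 90° − 33.1° = 56.9° to the horizontal. Measuring y along the incline from the free-surface line, vertical depth h = y·sinθ with sinθ = 0.837719.
Along the incline, y_c = h_c/sinθ = 4.30703/0.837719 = 5.14138 m.
The centroid lies 3.37/2 = 1.685 m below the top edge, so the top edge sits at y_top = 5.14138 − 1.685 = 3.45638 m along the incline.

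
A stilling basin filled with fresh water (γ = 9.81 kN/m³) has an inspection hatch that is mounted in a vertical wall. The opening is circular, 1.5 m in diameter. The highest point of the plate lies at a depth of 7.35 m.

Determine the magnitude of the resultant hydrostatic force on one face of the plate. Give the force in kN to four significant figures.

F ≈ 140.4 kN

γ = 9.81 kN/m³.
The centroid is at the centre, 0.75 m below the top of the plate, so the centroid depth is h_c = 7.35 + 0.75 = 8.1 m.
A = π(0.75)² = 1.76715 m².
Resultant F = γ·h_c·A = 9.81 × 8.1 × 1.76715 = 140.42 kN.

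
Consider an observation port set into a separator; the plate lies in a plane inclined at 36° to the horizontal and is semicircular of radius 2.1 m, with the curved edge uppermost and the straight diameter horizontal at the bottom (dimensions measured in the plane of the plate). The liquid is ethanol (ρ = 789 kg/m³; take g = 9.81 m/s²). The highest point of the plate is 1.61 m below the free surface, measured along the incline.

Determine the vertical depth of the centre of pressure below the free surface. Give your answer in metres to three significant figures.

h_p = 1.72 m

γ = ρg = 789 × 9.81 / 1000 = 7.74009 kN/m³.
Let θ = 36° be the plate's angle to the horizontal; measure y along the incline from where the plane meets the free surface. Vertical depth h = y·sinθ with sinθ = 0.587785.
The centroid lies 4r/(3π) = 0.891268 m above the diameter, so r − 4r/(3π) = 2.1 − 0.891268 = 1.20873 m below the topmost point, so y_c = 1.61 + 1.20873 = 2.81873 m and h_c = 2.81873 × 0.587785 = 1.65681 m.
A = πr²/2 = π × 2.1²/2 = 6.92721 m².
Resultant F = γ·h_c·A = 7.74009 × 1.65681 × 6.92721 = 88.8336 kN.
I_c = (π/8 − 8/(9π))·r⁴ = 0.109757 × 2.1⁴ = 2.13457 m⁴.
Centre of pressure: y_p = y_c + I_c/(y_c·A) = 2.81873 + 2.13457/(2.81873 × 6.92721) = 2.81873 + 0.10932 = 2.92805 m along the plane.
Vertically, h_p = y_p·sinθ = 2.92805 × 0.587785 = 1.72106 m.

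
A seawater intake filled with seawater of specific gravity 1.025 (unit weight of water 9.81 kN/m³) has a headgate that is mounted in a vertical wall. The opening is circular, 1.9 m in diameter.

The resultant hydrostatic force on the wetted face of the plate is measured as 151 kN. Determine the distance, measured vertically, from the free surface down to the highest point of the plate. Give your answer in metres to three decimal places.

d_top ≈ 4.346 m

γ = 1.025 × 9.81 = 10.05525 kN/m³.
A = π(0.95)² = 2.83529 m².
From F = γ·h_c·A, the centroid depth is h_c = 151/(10.05525 × 2.83529) = 5.29647 m.
The centroid is at the centre, 0.95 m below the top of the plate, so the highest point sits at h_top = 5.29647 − 0.95 = 4.34647 m below the surface.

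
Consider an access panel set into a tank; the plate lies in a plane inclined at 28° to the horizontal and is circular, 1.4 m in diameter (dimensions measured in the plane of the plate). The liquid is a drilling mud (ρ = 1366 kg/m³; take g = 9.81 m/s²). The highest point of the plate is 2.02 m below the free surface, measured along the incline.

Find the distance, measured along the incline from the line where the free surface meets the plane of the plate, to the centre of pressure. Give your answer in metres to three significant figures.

γ = ρg = 1366 × 9.81 / 1000 = 13.40046 kN/m³.
Let θ = 28° be the plate's angle to the horizontal; measure y along the incline from where the plane meets the free surface. Vertical depth h = y·sinθ with sinθ = 0.469472.
The centroid is at the centre, 0.7 m below the top of the plate, so y_c = 2.02 + 0.7 = 2.72 m and h_c = 2.72 × 0.469472 = 1.27696 m.
A = π(0.7)² = 1.53938 m².
Resultant F = γ·h_c·A = 13.40046 × 1.27696 × 1.53938 = 26.3416 kN.
I_c = πr⁴/4 = π × 0.7⁴/4 = 0.188574 m⁴.
Centre of pressure: y_p = y_c + I_c/(y_c·A) = 2.72 + 0.188574/(2.72 × 1.53938) = 2.72 + 0.0450368 = 2.76504 m along the plane.

y_p = 2.77 m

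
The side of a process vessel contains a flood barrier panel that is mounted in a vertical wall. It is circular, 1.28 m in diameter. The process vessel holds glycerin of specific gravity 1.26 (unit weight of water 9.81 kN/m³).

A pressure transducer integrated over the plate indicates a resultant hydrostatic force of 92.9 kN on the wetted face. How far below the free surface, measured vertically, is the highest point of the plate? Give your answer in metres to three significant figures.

γ = 1.26 × 9.81 = 12.3606 kN/m³.
A = π(0.64)² = 1.2868 m².
From F = γ·h_c·A, the centroid depth is h_c = 92.9/(12.3606 × 1.2868) = 5.8407 m.
The centroid is at the centre, 0.64 m below the top of the plate, so the highest point sits at h_top = 5.8407 − 0.64 = 5.2007 m below the surface.

d_top ≈ 5.20 m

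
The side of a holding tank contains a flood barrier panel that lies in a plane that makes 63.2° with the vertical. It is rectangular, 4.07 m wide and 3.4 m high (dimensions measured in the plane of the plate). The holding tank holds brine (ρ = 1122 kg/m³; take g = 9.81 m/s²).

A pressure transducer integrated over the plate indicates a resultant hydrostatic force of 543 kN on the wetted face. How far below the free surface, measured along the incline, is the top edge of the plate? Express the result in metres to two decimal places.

γ = ρg = 1122 × 9.81 / 1000 = 11.00682 kN/m³.
A = 4.07 × 3.4 = 13.838 m².
From F = γ·h_c·A, the centroid depth is h_c = 543/(11.00682 × 13.838) = 3.56504 m.
The plate makes 63.2° with the vertical, i.e. θ = 90° − 63.2° = 26.8° to the horizontal. Measuring y along the incline from the free-surface line, vertical depth h = y·sinθ with sinθ = 0.450878.
Along the incline, y_c = h_c/sinθ = 3.56504/0.450878 = 7.90688 m.
The centroid lies 3.4/2 = 1.7 m below the top edge, so the top edge sits at y_top = 7.90688 − 1.7 = 6.20688 m along the incline.

y_top ≈ 6.21 m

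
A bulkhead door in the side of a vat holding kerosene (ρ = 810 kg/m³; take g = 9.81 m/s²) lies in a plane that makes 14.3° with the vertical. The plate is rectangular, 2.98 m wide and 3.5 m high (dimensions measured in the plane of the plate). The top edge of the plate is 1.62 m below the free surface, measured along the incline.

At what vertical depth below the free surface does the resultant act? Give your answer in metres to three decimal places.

γ = ρg = 810 × 9.81 / 1000 = 7.9461 kN/m³.
The plate makes 14.3° with the vertical, i.e. θ = 90° − 14.3° = 75.7° to the horizontal. Measuring y along the incline from the free-surface line, vertical depth h = y·sinθ with sinθ = 0.969016.
The centroid lies 3.5/2 = 1.75 m below the top edge, so y_c = 1.62 + 1.75 = 3.37 m and h_c = 3.37 × 0.969016 = 3.26558 m.
A = 2.98 × 3.5 = 10.43 m².
Resultant F = γ·h_c·A = 7.9461 × 3.26558 × 10.43 = 270.644 kN.
I_c = b·h³/12 = 2.98 × 3.5³/12 = 10.6473 m⁴.
Centre of pressure: y_p = y_c + I_c/(y_c·A) = 3.37 + 10.6473/(3.37 × 10.43) = 3.37 + 0.302918 = 3.67292 m along the plane.
Vertically, h_p = y_p·sinθ = 3.67292 × 0.969016 = 3.55912 m.

h_p = 3.559 m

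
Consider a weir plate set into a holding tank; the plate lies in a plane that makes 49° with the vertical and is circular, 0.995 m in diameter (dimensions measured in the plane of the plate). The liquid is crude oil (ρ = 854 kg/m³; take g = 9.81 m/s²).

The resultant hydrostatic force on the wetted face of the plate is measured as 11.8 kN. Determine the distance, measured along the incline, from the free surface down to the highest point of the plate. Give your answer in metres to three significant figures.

y_top ≈ 2.26 m

γ = ρg = 854 × 9.81 / 1000 = 8.37774 kN/m³.
A = π(0.4975)² = 0.777564 m².
From F = γ·h_c·A, the centroid depth is h_c = 11.8/(8.37774 × 0.777564) = 1.81142 m.
The plate makes 49° with the vertical, i.e. θ = 90° − 49° = 41° to the horizontal. Measuring y along the incline from the free-surface line, vertical depth h = y·sinθ with sinθ = 0.656059.
Along the incline, y_c = h_c/sinθ = 1.81142/0.656059 = 2.76106 m.
The centroid is at the centre, 0.4975 m below the top of the plate, so the highest point sits at y_top = 2.76106 − 0.4975 = 2.26356 m along the incline.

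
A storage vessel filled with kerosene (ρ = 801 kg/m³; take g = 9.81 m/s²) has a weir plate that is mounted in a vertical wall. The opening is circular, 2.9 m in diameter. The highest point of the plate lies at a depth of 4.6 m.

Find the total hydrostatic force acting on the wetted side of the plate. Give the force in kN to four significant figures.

F ≈ 314.0 kN

γ = ρg = 801 × 9.81 / 1000 = 7.85781 kN/m³.
The centroid is at the centre, 1.45 m below the top of the plate, so the centroid depth is h_c = 4.6 + 1.45 = 6.05 m.
A = π(1.45)² = 6.6052 m².
Resultant F = γ·h_c·A = 7.85781 × 6.05 × 6.6052 = 314.01 kN.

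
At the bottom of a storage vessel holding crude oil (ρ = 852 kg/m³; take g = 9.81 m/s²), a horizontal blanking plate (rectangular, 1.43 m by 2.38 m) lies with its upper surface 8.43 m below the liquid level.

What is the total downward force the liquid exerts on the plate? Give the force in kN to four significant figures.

γ = ρg = 852 × 9.81 / 1000 = 8.35812 kN/m³.
The plate is horizontal, so pressure is uniform at p = γ·h = 8.35812 × 8.43 = 70.459 kN/m².
A = 1.43 × 2.38 = 3.4034 m².
F = p·A = 70.459 × 3.4034 = 239.8 kN.

F ≈ 239.8 kN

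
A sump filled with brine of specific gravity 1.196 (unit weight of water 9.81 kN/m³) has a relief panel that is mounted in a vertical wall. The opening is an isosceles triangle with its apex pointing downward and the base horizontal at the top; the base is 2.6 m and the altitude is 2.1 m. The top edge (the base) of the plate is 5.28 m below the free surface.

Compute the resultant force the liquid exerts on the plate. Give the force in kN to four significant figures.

F ≈ 191.5 kN

γ = 1.196 × 9.81 = 11.73276 kN/m³.
With the apex down, the centroid sits h/3 = 2.1/3 = 0.7 m below the base (the top edge), so the centroid depth is h_c = 5.28 + 0.7 = 5.98 m.
A = ½ × 2.6 × 2.1 = 2.73 m².
Resultant F = γ·h_c·A = 11.73276 × 5.98 × 2.73 = 191.542 kN.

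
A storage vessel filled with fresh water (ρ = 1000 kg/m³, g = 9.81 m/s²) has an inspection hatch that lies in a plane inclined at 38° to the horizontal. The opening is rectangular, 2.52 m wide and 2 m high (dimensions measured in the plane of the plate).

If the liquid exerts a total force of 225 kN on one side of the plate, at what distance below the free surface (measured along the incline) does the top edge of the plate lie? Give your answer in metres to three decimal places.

γ = ρg = 1000 × 9.81 = 9810 N/m³ = 9.81 kN/m³.
A = 2.52 × 2 = 5.04 m².
From F = γ·h_c·A, the centroid depth is h_c = 225/(9.81 × 5.04) = 4.55075 m.
Let θ = 38° be the plate's angle to the horizontal; measure y along the incline from where the plane meets the free surface. Vertical depth h = y·sinθ with sinθ = 0.615661.
Along the incline, y_c = h_c/sinθ = 4.55075/0.615661 = 7.39165 m.
The centroid lies 2/2 = 1 m below the top edge, so the top edge sits at y_top = 7.39165 − 1 = 6.39165 m along the incline.

y_top ≈ 6.392 m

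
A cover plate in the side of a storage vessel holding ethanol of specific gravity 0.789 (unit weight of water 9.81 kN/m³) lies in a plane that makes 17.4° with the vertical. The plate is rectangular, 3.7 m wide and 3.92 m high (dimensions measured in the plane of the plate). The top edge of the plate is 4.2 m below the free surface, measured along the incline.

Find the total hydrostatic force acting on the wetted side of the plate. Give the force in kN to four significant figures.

γ = 0.789 × 9.81 = 7.74009 kN/m³.
The plate makes 17.4° with the vertical, i.e. θ = 90° − 17.4° = 72.6° to the horizontal. Measuring y along the incline from the free-surface line, vertical depth h = y·sinθ with sinθ = 0.954240.
The centroid lies 3.92/2 = 1.96 m below the top edge, so y_c = 4.2 + 1.96 = 6.16 m and h_c = 6.16 × 0.954240 = 5.87812 m.
A = 3.7 × 3.92 = 14.504 m².
Resultant F = γ·h_c·A = 7.74009 × 5.87812 × 14.504 = 659.891 kN.

F ≈ 659.9 kN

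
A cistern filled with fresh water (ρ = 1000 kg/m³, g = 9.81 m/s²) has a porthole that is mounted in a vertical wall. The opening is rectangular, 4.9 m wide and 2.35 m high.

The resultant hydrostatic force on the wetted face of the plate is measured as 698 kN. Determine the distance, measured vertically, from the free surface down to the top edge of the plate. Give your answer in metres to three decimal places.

γ = ρg = 1000 × 9.81 = 9810 N/m³ = 9.81 kN/m³.
A = 4.9 × 2.35 = 11.515 m².
From F = γ·h_c·A, the centroid depth is h_c = 698/(9.81 × 11.515) = 6.17906 m.
The centroid lies 2.35/2 = 1.175 m below the top edge, so the top edge sits at h_top = 6.17906 − 1.175 = 5.00406 m below the surface.

d_top ≈ 5.004 m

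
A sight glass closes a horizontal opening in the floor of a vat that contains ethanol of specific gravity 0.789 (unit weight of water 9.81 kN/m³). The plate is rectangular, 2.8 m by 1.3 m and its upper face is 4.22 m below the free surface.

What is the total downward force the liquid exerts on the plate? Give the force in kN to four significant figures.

γ = 0.789 × 9.81 = 7.74009 kN/m³.
The plate is horizontal, so pressure is uniform at p = γ·h = 7.74009 × 4.22 = 32.6632 kN/m².
A = 2.8 × 1.3 = 3.64 m².
F = p·A = 32.6632 × 3.64 = 118.894 kN.

F ≈ 118.9 kN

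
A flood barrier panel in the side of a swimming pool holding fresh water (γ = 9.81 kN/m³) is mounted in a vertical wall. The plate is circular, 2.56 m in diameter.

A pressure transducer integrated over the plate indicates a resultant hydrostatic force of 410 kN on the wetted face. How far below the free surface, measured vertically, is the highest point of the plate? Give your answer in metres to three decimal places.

γ = 9.81 kN/m³.
A = π(1.28)² = 5.14719 m².
From F = γ·h_c·A, the centroid depth is h_c = 410/(9.81 × 5.14719) = 8.11979 m.
The centroid is at the centre, 1.28 m below the top of the plate, so the highest point sits at h_top = 8.11979 − 1.28 = 6.83979 m below the surface.

d_top ≈ 6.840 m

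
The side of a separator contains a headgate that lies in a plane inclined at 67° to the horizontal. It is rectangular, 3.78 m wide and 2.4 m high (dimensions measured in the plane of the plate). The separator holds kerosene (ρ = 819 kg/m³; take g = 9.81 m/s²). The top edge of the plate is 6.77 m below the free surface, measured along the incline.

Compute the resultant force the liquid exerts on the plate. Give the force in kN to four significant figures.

γ = ρg = 819 × 9.81 / 1000 = 8.03439 kN/m³.
Let θ = 67° be the plate's angle to the horizontal; measure y along the incline from where the plane meets the free surface. Vertical depth h = y·sinθ with sinθ = 0.920505.
The centroid lies 2.4/2 = 1.2 m below the top edge, so y_c = 6.77 + 1.2 = 7.97 m and h_c = 7.97 × 0.920505 = 7.33642 m.
A = 3.78 × 2.4 = 9.072 m².
Resultant F = γ·h_c·A = 8.03439 × 7.33642 × 9.072 = 534.737 kN.

F ≈ 534.7 kN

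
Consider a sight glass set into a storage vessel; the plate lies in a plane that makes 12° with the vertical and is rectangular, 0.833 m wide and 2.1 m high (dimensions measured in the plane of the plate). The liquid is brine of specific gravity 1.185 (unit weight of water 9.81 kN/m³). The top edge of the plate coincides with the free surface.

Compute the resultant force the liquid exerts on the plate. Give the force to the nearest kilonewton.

F ≈ 21 kN

γ = 1.185 × 9.81 = 11.62485 kN/m³.
The plate makes 12° with the vertical, i.e. θ = 90° − 12° = 78° to the horizontal. Measuring y along the incline from the free-surface line, vertical depth h = y·sinθ with sinθ = 0.978148.
The centroid lies 2.1/2 = 1.05 m below the top edge, so y_c = 1.05 m and h_c = 1.05 × 0.978148 = 1.02706 m.
A = 0.833 × 2.1 = 1.7493 m².
Resultant F = γ·h_c·A = 11.62485 × 1.02706 × 1.7493 = 20.8856 kN.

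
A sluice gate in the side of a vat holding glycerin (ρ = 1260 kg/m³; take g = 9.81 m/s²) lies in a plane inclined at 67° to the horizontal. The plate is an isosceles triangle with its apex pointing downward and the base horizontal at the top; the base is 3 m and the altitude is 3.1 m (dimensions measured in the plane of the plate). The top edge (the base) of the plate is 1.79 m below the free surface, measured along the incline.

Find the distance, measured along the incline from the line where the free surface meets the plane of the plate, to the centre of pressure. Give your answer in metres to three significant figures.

y_p = 3.01 m

γ = ρg = 1260 × 9.81 / 1000 = 12.3606 kN/m³.
Let θ = 67° be the plate's angle to the horizontal; measure y along the incline from where the plane meets the free surface. Vertical depth h = y·sinθ with sinθ = 0.920505.
With the apex down, the centroid sits h/3 = 3.1/3 = 1.03333 m below the base (the top edge), so y_c = 1.79 + 1.03333 = 2.82333 m and h_c = 2.82333 × 0.920505 = 2.59889 m.
A = ½ × 3 × 3.1 = 4.65 m².
Resultant F = γ·h_c·A = 12.3606 × 2.59889 × 4.65 = 149.376 kN.
I_c = b·h³/36 = 3 × 3.1³/36 = 2.48258 m⁴.
Centre of pressure: y_p = y_c + I_c/(y_c·A) = 2.82333 + 2.48258/(2.82333 × 4.65) = 2.82333 + 0.189099 = 3.01243 m along the plane.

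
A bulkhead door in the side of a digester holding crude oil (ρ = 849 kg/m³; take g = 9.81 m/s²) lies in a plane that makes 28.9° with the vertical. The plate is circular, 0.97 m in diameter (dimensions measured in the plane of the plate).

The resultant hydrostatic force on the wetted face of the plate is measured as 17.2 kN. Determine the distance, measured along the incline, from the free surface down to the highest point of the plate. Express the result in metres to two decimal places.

γ = ρg = 849 × 9.81 / 1000 = 8.32869 kN/m³.
A = π(0.485)² = 0.738981 m².
From F = γ·h_c·A, the centroid depth is h_c = 17.2/(8.32869 × 0.738981) = 2.79459 m.
The plate makes 28.9° with the vertical, i.e. θ = 90° − 28.9° = 61.1° to the horizontal. Measuring y along the incline from the free-surface line, vertical depth h = y·sinθ with sinθ = 0.875465.
Along the incline, y_c = h_c/sinθ = 2.79459/0.875465 = 3.19212 m.
The centroid is at the centre, 0.485 m below the top of the plate, so the highest point sits at y_top = 3.19212 − 0.485 = 2.70712 m along the incline.

y_top ≈ 2.71 m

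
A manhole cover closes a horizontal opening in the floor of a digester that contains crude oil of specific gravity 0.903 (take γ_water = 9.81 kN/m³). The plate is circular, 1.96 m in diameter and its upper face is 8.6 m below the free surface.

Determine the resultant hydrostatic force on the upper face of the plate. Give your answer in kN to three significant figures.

γ = 0.903 × 9.81 = 8.85843 kN/m³.
The plate is horizontal, so pressure is uniform at p = γ·h = 8.85843 × 8.6 = 76.1825 kN/m².
A = π(0.98)² = 3.01719 m².
F = p·A = 76.1825 × 3.01719 = 229.857 kN.

F ≈ 230 kN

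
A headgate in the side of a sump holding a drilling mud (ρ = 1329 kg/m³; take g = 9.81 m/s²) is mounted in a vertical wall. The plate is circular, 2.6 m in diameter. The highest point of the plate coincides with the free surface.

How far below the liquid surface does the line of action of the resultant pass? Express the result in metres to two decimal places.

γ = ρg = 1329 × 9.81 / 1000 = 13.03749 kN/m³.
The centroid is at the centre, 1.3 m below the top of the plate, so the centroid depth is h_c = 1.3 m.
A = π(1.3)² = 5.30929 m².
Resultant F = γ·h_c·A = 13.03749 × 1.3 × 5.30929 = 89.9858 kN.
I_c = πr⁴/4 = π × 1.3⁴/4 = 2.24318 m⁴.
Centre of pressure: y_p = y_c + I_c/(y_c·A) = 1.3 + 2.24318/(1.3 × 5.30929) = 1.3 + 0.325001 = 1.625 m along the plane.

h_p = 1.63 m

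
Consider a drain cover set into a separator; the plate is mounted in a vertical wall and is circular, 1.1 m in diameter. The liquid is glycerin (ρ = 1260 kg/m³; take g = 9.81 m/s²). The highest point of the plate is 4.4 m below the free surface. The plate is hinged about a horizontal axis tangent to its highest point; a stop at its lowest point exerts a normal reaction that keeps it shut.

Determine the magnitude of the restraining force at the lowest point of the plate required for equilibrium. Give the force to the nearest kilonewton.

P ≈ 30 kN

γ = ρg = 1260 × 9.81 / 1000 = 12.3606 kN/m³.
The centroid is at the centre, 0.55 m below the top of the plate, so the centroid depth is h_c = 4.4 + 0.55 = 4.95 m.
A = π(0.55)² = 0.950332 m².
Resultant F = γ·h_c·A = 12.3606 × 4.95 × 0.950332 = 58.146 kN.
I_c = πr⁴/4 = π × 0.55⁴/4 = 0.0718688 m⁴.
Centre of pressure: y_p = y_c + I_c/(y_c·A) = 4.95 + 0.0718688/(4.95 × 0.950332) = 4.95 + 0.0152778 = 4.96528 m along the plane.
The resultant acts 0.55 + 0.0152778 = 0.565278 m (along the plate) below the hinge at the top edge, so the moment about the hinge is M = F × 0.565278 = 58.146 × 0.565278 = 32.8687 kN·m.
A normal force at the bottom, 1.1 m from the hinge, must supply this moment: P = 32.8687/1.1 = 29.8806 kN.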